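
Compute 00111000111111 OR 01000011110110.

OR: 1 when either bit is 1
  00111000111111
| 01000011110110
----------------
  01111011111111
Decimal: 3647 | 4342 = 7935



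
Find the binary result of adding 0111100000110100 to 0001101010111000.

Add column by column from the right: bit + bit + carry-in; write the sum mod 2, carry 1 when the sum is 2 or 3.
carry:  1111000001100000
        0111100000110100
+       0001101010111000
------------------------
       01001001011101100
(the carry out of the leftmost column, 0, becomes the leading bit)
Decimal check:
  0111100000110100 = 16384 + 8192 + 4096 + 2048 + 32 + 16 + 4 = 30772
  0001101010111000 = 4096 + 2048 + 512 + 128 + 32 + 16 + 8 = 6840
  30772 + 6840 = 37612, and 01001001011101100 = 32768 + 4096 + 512 + 128 + 64 + 32 + 8 + 4 = 37612 ✓



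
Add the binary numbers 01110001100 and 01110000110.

Add column by column from the right: bit + bit + carry-in; write the sum mod 2, carry 1 when the sum is 2 or 3.
carry:  11100011000
        01110001100
+       01110000110
-------------------
       011100010010
(the carry out of the leftmost column, 0, becomes the leading bit)
Decimal check:
  01110001100 = 512 + 256 + 128 + 8 + 4 = 908
  01110000110 = 512 + 256 + 128 + 4 + 2 = 902
  908 + 902 = 1810, and 011100010010 = 1024 + 512 + 256 + 16 + 2 = 1810 ✓



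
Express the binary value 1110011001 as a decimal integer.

Sum of powers of 2 for each 1-bit:
2^0 + 2^3 + 2^4 + 2^7 + 2^8 + 2^9
= 1 + 8 + 16 + 128 + 256 + 512
= 921



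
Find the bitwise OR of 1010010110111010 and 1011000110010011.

OR: 1 when either bit is 1
  1010010110111010
| 1011000110010011
------------------
  1011010110111011
Decimal: 42426 | 45459 = 46523



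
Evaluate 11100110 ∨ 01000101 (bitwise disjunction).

OR: 1 when either bit is 1
  11100110
| 01000101
----------
  11100111
Decimal: 230 | 69 = 231



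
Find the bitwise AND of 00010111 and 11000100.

AND: 1 only when both bits are 1
  00010111
& 11000100
----------
  00000100
Decimal: 23 & 196 = 4



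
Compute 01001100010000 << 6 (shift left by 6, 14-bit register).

Original: 01001100010000 (decimal 4880)
Shift left by 6 positions
Append 6 zeros on the right and drop the 6 high bits that overflow the 14-bit width
Result: 00010000000000 (decimal 1024)
Equivalent: 4880 << 6 = 4880 × 2^6 = 312320, truncated to 14 bits = 1024



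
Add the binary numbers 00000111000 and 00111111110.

Add column by column from the right: bit + bit + carry-in; write the sum mod 2, carry 1 when the sum is 2 or 3.
carry:  01111110000
        00000111000
+       00111111110
-------------------
       001000110110
(the carry out of the leftmost column, 0, becomes the leading bit)
Decimal check:
  00000111000 = 32 + 16 + 8 = 56
  00111111110 = 256 + 128 + 64 + 32 + 16 + 8 + 4 + 2 = 510
  56 + 510 = 566, and 001000110110 = 512 + 32 + 16 + 4 + 2 = 566 ✓



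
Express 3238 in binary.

Using repeated division by 2:
3238 ÷ 2 = 1619 remainder 0
1619 ÷ 2 = 809 remainder 1
809 ÷ 2 = 404 remainder 1
404 ÷ 2 = 202 remainder 0
202 ÷ 2 = 101 remainder 0
101 ÷ 2 = 50 remainder 1
50 ÷ 2 = 25 remainder 0
25 ÷ 2 = 12 remainder 1
12 ÷ 2 = 6 remainder 0
6 ÷ 2 = 3 remainder 0
3 ÷ 2 = 1 remainder 1
1 ÷ 2 = 0 remainder 1
Reading remainders bottom to top: 110010100110



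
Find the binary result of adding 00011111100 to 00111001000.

Add column by column from the right: bit + bit + carry-in; write the sum mod 2, carry 1 when the sum is 2 or 3.
carry:  01111110000
        00011111100
+       00111001000
-------------------
       001011000100
(the carry out of the leftmost column, 0, becomes the leading bit)
Decimal check:
  00011111100 = 128 + 64 + 32 + 16 + 8 + 4 = 252
  00111001000 = 256 + 128 + 64 + 8 = 456
  252 + 456 = 708, and 001011000100 = 512 + 128 + 64 + 4 = 708 ✓



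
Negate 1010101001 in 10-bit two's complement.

Original (sign bit 1, negative): 1010101001
Step 1 - Invert all bits: 0101010110
Step 2 - Add 1: 0101010111
Verification: 1010101001 + 0101010111 = 10000000000; discarding the end carry (carry out of the top bit) leaves the 10-bit value 0000000000, as required for x + (-x)



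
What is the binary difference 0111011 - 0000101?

Method 1 - Direct subtraction (column by column from the right: bit − bit − borrow-in; if negative, add 2 and borrow 1 from the next column):
borrow: 0001000
        0111011
-       0000101
---------------
        0110110

Method 2 - Add two's complement:
Two's complement of 0000101: invert → 1111010, add 1 → 1111011
  0111011
+ 1111011
---------
 10110110  (end carry out of the top bit = 1)
Discarding the end carry: 0110110
Decimal check:
  0111011 = 32 + 16 + 8 + 2 + 1 = 59
  0000101 = 4 + 1 = 5
  59 - 5 = 54, and 0110110 = 32 + 16 + 4 + 2 = 54 ✓



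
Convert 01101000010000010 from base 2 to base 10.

Sum of powers of 2 for each 1-bit:
2^1 + 2^7 + 2^12 + 2^14 + 2^15
= 2 + 128 + 4096 + 16384 + 32768
= 53378



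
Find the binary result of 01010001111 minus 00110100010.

Method 1 - Direct subtraction (column by column from the right: bit − bit − borrow-in; if negative, add 2 and borrow 1 from the next column):
borrow: 01111000000
        01010001111
-       00110100010
-------------------
        00011101101

Method 2 - Add two's complement:
Two's complement of 00110100010: invert → 11001011101, add 1 → 11001011110
  01010001111
+ 11001011110
-------------
 100011101101  (end carry out of the top bit = 1)
Discarding the end carry: 00011101101
Decimal check:
  01010001111 = 512 + 128 + 8 + 4 + 2 + 1 = 655
  00110100010 = 256 + 128 + 32 + 2 = 418
  655 - 418 = 237, and 00011101101 = 128 + 64 + 32 + 8 + 4 + 1 = 237 ✓



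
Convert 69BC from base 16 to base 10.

Expand by place value (powers of 16):
Digit values: B = 11, C = 12
69BC = 6 × 16^3 + 9 × 16^2 + 11 × 16^1 + 12 × 16^0
= 6 × 4096 + 9 × 256 + 11 × 16 + 12 × 1
= 24576 + 2304 + 176 + 12
= 27068



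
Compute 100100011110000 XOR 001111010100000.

XOR: 1 when bits differ
  100100011110000
^ 001111010100000
-----------------
  101011001010000
Decimal: 18672 ^ 7840 = 22096



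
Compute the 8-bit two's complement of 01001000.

Original: 01001000
Step 1 - Invert all bits: 10110111
Step 2 - Add 1: 10111000
Verification: 01001000 + 10111000 = 100000000; discarding the end carry (carry out of the top bit) leaves the 8-bit value 00000000, as required for x + (-x)



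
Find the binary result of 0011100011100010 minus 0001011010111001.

Method 1 - Direct subtraction (column by column from the right: bit − bit − borrow-in; if negative, add 2 and borrow 1 from the next column):
borrow: 0000110001110010
        0011100011100010
-       0001011010111001
------------------------
        0010001000101001

Method 2 - Add two's complement:
Two's complement of 0001011010111001: invert → 1110100101000110, add 1 → 1110100101000111
  0011100011100010
+ 1110100101000111
------------------
 10010001000101001  (end carry out of the top bit = 1)
Discarding the end carry: 0010001000101001
Decimal check:
  0011100011100010 = 8192 + 4096 + 2048 + 128 + 64 + 32 + 2 = 14562
  0001011010111001 = 4096 + 1024 + 512 + 128 + 32 + 16 + 8 + 1 = 5817
  14562 - 5817 = 8745, and 0010001000101001 = 8192 + 512 + 32 + 8 + 1 = 8745 ✓



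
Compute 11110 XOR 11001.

XOR: 1 when bits differ
  11110
^ 11001
-------
  00111
Decimal: 30 ^ 25 = 7



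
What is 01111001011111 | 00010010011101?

OR: 1 when either bit is 1
  01111001011111
| 00010010011101
----------------
  01111011011111
Decimal: 7775 | 1181 = 7903



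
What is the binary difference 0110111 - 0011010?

Method 1 - Direct subtraction (column by column from the right: bit − bit − borrow-in; if negative, add 2 and borrow 1 from the next column):
borrow: 0110000
        0110111
-       0011010
---------------
        0011101

Method 2 - Add two's complement:
Two's complement of 0011010: invert → 1100101, add 1 → 1100110
  0110111
+ 1100110
---------
 10011101  (end carry out of the top bit = 1)
Discarding the end carry: 0011101
Decimal check:
  0110111 = 32 + 16 + 4 + 2 + 1 = 55
  0011010 = 16 + 8 + 2 = 26
  55 - 26 = 29, and 0011101 = 16 + 8 + 4 + 1 = 29 ✓



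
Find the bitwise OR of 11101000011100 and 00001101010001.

OR: 1 when either bit is 1
  11101000011100
| 00001101010001
----------------
  11101101011101
Decimal: 14876 | 849 = 15197



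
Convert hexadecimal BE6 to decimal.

Expand by place value (powers of 16):
Digit values: B = 11, E = 14
BE6 = 11 × 16^2 + 14 × 16^1 + 6 × 16^0
= 11 × 256 + 14 × 16 + 6 × 1
= 2816 + 224 + 6
= 3046



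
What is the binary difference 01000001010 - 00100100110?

Method 1 - Direct subtraction (column by column from the right: bit − bit − borrow-in; if negative, add 2 and borrow 1 from the next column):
borrow: 01111001000
        01000001010
-       00100100110
-------------------
        00011100100

Method 2 - Add two's complement:
Two's complement of 00100100110: invert → 11011011001, add 1 → 11011011010
  01000001010
+ 11011011010
-------------
 100011100100  (end carry out of the top bit = 1)
Discarding the end carry: 00011100100
Decimal check:
  01000001010 = 512 + 8 + 2 = 522
  00100100110 = 256 + 32 + 4 + 2 = 294
  522 - 294 = 228, and 00011100100 = 128 + 64 + 32 + 4 = 228 ✓



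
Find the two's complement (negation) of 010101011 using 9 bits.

Original: 010101011
Step 1 - Invert all bits: 101010100
Step 2 - Add 1: 101010101
Verification: 010101011 + 101010101 = 1000000000; discarding the end carry (carry out of the top bit) leaves the 9-bit value 000000000, as required for x + (-x)



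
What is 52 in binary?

Using repeated division by 2:
52 ÷ 2 = 26 remainder 0
26 ÷ 2 = 13 remainder 0
13 ÷ 2 = 6 remainder 1
6 ÷ 2 = 3 remainder 0
3 ÷ 2 = 1 remainder 1
1 ÷ 2 = 0 remainder 1
Reading remainders bottom to top: 110100



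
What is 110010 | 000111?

OR: 1 when either bit is 1
  110010
| 000111
--------
  110111
Decimal: 50 | 7 = 55



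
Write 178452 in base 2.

Using repeated division by 2:
178452 ÷ 2 = 89226 remainder 0
89226 ÷ 2 = 44613 remainder 0
44613 ÷ 2 = 22306 remainder 1
22306 ÷ 2 = 11153 remainder 0
11153 ÷ 2 = 5576 remainder 1
5576 ÷ 2 = 2788 remainder 0
2788 ÷ 2 = 1394 remainder 0
1394 ÷ 2 = 697 remainder 0
697 ÷ 2 = 348 remainder 1
348 ÷ 2 = 174 remainder 0
174 ÷ 2 = 87 remainder 0
87 ÷ 2 = 43 remainder 1
43 ÷ 2 = 21 remainder 1
21 ÷ 2 = 10 remainder 1
10 ÷ 2 = 5 remainder 0
5 ÷ 2 = 2 remainder 1
2 ÷ 2 = 1 remainder 0
1 ÷ 2 = 0 remainder 1
Reading remainders bottom to top: 101011100100010100



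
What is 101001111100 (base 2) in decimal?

Sum of powers of 2 for each 1-bit:
2^2 + 2^3 + 2^4 + 2^5 + 2^6 + 2^9 + 2^11
= 4 + 8 + 16 + 32 + 64 + 512 + 2048
= 2684



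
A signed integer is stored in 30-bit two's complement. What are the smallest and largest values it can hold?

For 30-bit two's complement:
Minimum: -2^29 = -536870912
Maximum: 2^29 - 1 = 536870911



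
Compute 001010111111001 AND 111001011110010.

AND: 1 only when both bits are 1
  001010111111001
& 111001011110010
-----------------
  001000011110000
Decimal: 5625 & 29426 = 4336



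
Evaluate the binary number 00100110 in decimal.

Sum of powers of 2 for each 1-bit:
2^1 + 2^2 + 2^5
= 2 + 4 + 32
= 38



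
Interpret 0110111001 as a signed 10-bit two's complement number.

Binary: 0110111001
Sign bit: 0 (non-negative)
Read directly as an unsigned value:
0110111001 = 256 + 128 + 32 + 16 + 8 + 1 = 441
Value: 441



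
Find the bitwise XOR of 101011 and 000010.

XOR: 1 when bits differ
  101011
^ 000010
--------
  101001
Decimal: 43 ^ 2 = 41



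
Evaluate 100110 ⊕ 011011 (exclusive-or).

XOR: 1 when bits differ
  100110
^ 011011
--------
  111101
Decimal: 38 ^ 27 = 61



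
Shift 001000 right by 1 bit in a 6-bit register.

Original: 001000 (decimal 8)
Shift right by 1 position
Drop the 1 low bit; fill with zero on the left
Result: 000100 (decimal 4)
Equivalent: 8 >> 1 = 8 ÷ 2^1 = 4



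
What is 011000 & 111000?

AND: 1 only when both bits are 1
  011000
& 111000
--------
  011000
Decimal: 24 & 56 = 24



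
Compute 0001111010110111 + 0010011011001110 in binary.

Add column by column from the right: bit + bit + carry-in; write the sum mod 2, carry 1 when the sum is 2 or 3.
carry:  0111110111111100
        0001111010110111
+       0010011011001110
------------------------
       00100010110000101
(the carry out of the leftmost column, 0, becomes the leading bit)
Decimal check:
  0001111010110111 = 4096 + 2048 + 1024 + 512 + 128 + 32 + 16 + 4 + 2 + 1 = 7863
  0010011011001110 = 8192 + 1024 + 512 + 128 + 64 + 8 + 4 + 2 = 9934
  7863 + 9934 = 17797, and 00100010110000101 = 16384 + 1024 + 256 + 128 + 4 + 1 = 17797 ✓



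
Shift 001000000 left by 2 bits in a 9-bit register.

Original: 001000000 (decimal 64)
Shift left by 2 positions
Append 2 zeros on the right
Result: 100000000 (decimal 256)
Equivalent: 64 << 2 = 64 × 2^2 = 256



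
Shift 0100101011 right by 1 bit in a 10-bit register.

Original: 0100101011 (decimal 299)
Shift right by 1 position
Drop the 1 low bit; fill with zero on the left
Result: 0010010101 (decimal 149)
Equivalent: 299 >> 1 = 299 ÷ 2^1 = 149



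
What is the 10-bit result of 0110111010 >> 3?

Original: 0110111010 (decimal 442)
Shift right by 3 positions
Drop the 3 low bits; fill with zeros on the left
Result: 0000110111 (decimal 55)
Equivalent: 442 >> 3 = 442 ÷ 2^3 = 55



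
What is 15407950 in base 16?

Using repeated division by 16 (digits 10–15 are A–F):
15407950 ÷ 16 = 962996 remainder 14 (E)
962996 ÷ 16 = 60187 remainder 4
60187 ÷ 16 = 3761 remainder 11 (B)
3761 ÷ 16 = 235 remainder 1
235 ÷ 16 = 14 remainder 11 (B)
14 ÷ 16 = 0 remainder 14 (E)
Reading remainders bottom to top: EB1B4E



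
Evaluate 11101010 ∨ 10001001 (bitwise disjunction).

OR: 1 when either bit is 1
  11101010
| 10001001
----------
  11101011
Decimal: 234 | 137 = 235



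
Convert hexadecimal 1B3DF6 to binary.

Convert each hex digit to 4 bits:
  1 = 0001
  B = 1011
  3 = 0011
  D = 1101
  F = 1111
  6 = 0110
Concatenate: 000110110011110111110110



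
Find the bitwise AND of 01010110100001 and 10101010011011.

AND: 1 only when both bits are 1
  01010110100001
& 10101010011011
----------------
  00000010000001
Decimal: 5537 & 10907 = 129



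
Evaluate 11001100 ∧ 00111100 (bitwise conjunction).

AND: 1 only when both bits are 1
  11001100
& 00111100
----------
  00001100
Decimal: 204 & 60 = 12



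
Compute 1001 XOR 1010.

XOR: 1 when bits differ
  1001
^ 1010
------
  0011
Decimal: 9 ^ 10 = 3



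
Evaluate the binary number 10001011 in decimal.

Sum of powers of 2 for each 1-bit:
2^0 + 2^1 + 2^3 + 2^7
= 1 + 2 + 8 + 128
= 139



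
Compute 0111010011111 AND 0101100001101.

AND: 1 only when both bits are 1
  0111010011111
& 0101100001101
---------------
  0101000001101
Decimal: 3743 & 2829 = 2573



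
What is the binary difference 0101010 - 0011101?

Method 1 - Direct subtraction (column by column from the right: bit − bit − borrow-in; if negative, add 2 and borrow 1 from the next column):
borrow: 0111010
        0101010
-       0011101
---------------
        0001101

Method 2 - Add two's complement:
Two's complement of 0011101: invert → 1100010, add 1 → 1100011
  0101010
+ 1100011
---------
 10001101  (end carry out of the top bit = 1)
Discarding the end carry: 0001101
Decimal check:
  0101010 = 32 + 8 + 2 = 42
  0011101 = 16 + 8 + 4 + 1 = 29
  42 - 29 = 13, and 0001101 = 8 + 4 + 1 = 13 ✓



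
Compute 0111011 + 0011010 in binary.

Add column by column from the right: bit + bit + carry-in; write the sum mod 2, carry 1 when the sum is 2 or 3.
carry:  1110100
        0111011
+       0011010
---------------
       01010101
(the carry out of the leftmost column, 0, becomes the leading bit)
Decimal check:
  0111011 = 32 + 16 + 8 + 2 + 1 = 59
  0011010 = 16 + 8 + 2 = 26
  59 + 26 = 85, and 01010101 = 64 + 16 + 4 + 1 = 85 ✓



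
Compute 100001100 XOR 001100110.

XOR: 1 when bits differ
  100001100
^ 001100110
-----------
  101101010
Decimal: 268 ^ 102 = 362



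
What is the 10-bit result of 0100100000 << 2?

Original: 0100100000 (decimal 288)
Shift left by 2 positions
Append 2 zeros on the right and drop the 2 high bits that overflow the 10-bit width
Result: 0010000000 (decimal 128)
Equivalent: 288 << 2 = 288 × 2^2 = 1152, truncated to 10 bits = 128



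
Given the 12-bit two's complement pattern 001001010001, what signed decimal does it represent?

Binary: 001001010001
Sign bit: 0 (non-negative)
Read directly as an unsigned value:
001001010001 = 512 + 64 + 16 + 1 = 593
Value: 593



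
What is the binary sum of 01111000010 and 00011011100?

Add column by column from the right: bit + bit + carry-in; write the sum mod 2, carry 1 when the sum is 2 or 3.
carry:  11110000000
        01111000010
+       00011011100
-------------------
       010010011110
(the carry out of the leftmost column, 0, becomes the leading bit)
Decimal check:
  01111000010 = 512 + 256 + 128 + 64 + 2 = 962
  00011011100 = 128 + 64 + 16 + 8 + 4 = 220
  962 + 220 = 1182, and 010010011110 = 1024 + 128 + 16 + 8 + 4 + 2 = 1182 ✓



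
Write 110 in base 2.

Using repeated division by 2:
110 ÷ 2 = 55 remainder 0
55 ÷ 2 = 27 remainder 1
27 ÷ 2 = 13 remainder 1
13 ÷ 2 = 6 remainder 1
6 ÷ 2 = 3 remainder 0
3 ÷ 2 = 1 remainder 1
1 ÷ 2 = 0 remainder 1
Reading remainders bottom to top: 1101110



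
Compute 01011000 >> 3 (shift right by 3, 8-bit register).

Original: 01011000 (decimal 88)
Shift right by 3 positions
Drop the 3 low bits; fill with zeros on the left
Result: 00001011 (decimal 11)
Equivalent: 88 >> 3 = 88 ÷ 2^3 = 11



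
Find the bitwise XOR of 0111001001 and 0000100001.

XOR: 1 when bits differ
  0111001001
^ 0000100001
------------
  0111101000
Decimal: 457 ^ 33 = 488



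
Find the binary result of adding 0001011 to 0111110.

Add column by column from the right: bit + bit + carry-in; write the sum mod 2, carry 1 when the sum is 2 or 3.
carry:  1111100
        0001011
+       0111110
---------------
       01001001
(the carry out of the leftmost column, 0, becomes the leading bit)
Decimal check:
  0001011 = 8 + 2 + 1 = 11
  0111110 = 32 + 16 + 8 + 4 + 2 = 62
  11 + 62 = 73, and 01001001 = 64 + 8 + 1 = 73 ✓



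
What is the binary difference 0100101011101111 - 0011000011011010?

Method 1 - Direct subtraction (column by column from the right: bit − bit − borrow-in; if negative, add 2 and borrow 1 from the next column):
borrow: 0110000000100000
        0100101011101111
-       0011000011011010
------------------------
        0001101000010101

Method 2 - Add two's complement:
Two's complement of 0011000011011010: invert → 1100111100100101, add 1 → 1100111100100110
  0100101011101111
+ 1100111100100110
------------------
 10001101000010101  (end carry out of the top bit = 1)
Discarding the end carry: 0001101000010101
Decimal check:
  0100101011101111 = 16384 + 2048 + 512 + 128 + 64 + 32 + 8 + 4 + 2 + 1 = 19183
  0011000011011010 = 8192 + 4096 + 128 + 64 + 16 + 8 + 2 = 12506
  19183 - 12506 = 6677, and 0001101000010101 = 4096 + 2048 + 512 + 16 + 4 + 1 = 6677 ✓



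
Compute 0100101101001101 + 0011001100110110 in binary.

Add column by column from the right: bit + bit + carry-in; write the sum mod 2, carry 1 when the sum is 2 or 3.
carry:  0000011011111000
        0100101101001101
+       0011001100110110
------------------------
       00111111010000011
(the carry out of the leftmost column, 0, becomes the leading bit)
Decimal check:
  0100101101001101 = 16384 + 2048 + 512 + 256 + 64 + 8 + 4 + 1 = 19277
  0011001100110110 = 8192 + 4096 + 512 + 256 + 32 + 16 + 4 + 2 = 13110
  19277 + 13110 = 32387, and 00111111010000011 = 16384 + 8192 + 4096 + 2048 + 1024 + 512 + 128 + 2 + 1 = 32387 ✓



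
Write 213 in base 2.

Using repeated division by 2:
213 ÷ 2 = 106 remainder 1
106 ÷ 2 = 53 remainder 0
53 ÷ 2 = 26 remainder 1
26 ÷ 2 = 13 remainder 0
13 ÷ 2 = 6 remainder 1
6 ÷ 2 = 3 remainder 0
3 ÷ 2 = 1 remainder 1
1 ÷ 2 = 0 remainder 1
Reading remainders bottom to top: 11010101



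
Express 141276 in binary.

Using repeated division by 2:
141276 ÷ 2 = 70638 remainder 0
70638 ÷ 2 = 35319 remainder 0
35319 ÷ 2 = 17659 remainder 1
17659 ÷ 2 = 8829 remainder 1
8829 ÷ 2 = 4414 remainder 1
4414 ÷ 2 = 2207 remainder 0
2207 ÷ 2 = 1103 remainder 1
1103 ÷ 2 = 551 remainder 1
551 ÷ 2 = 275 remainder 1
275 ÷ 2 = 137 remainder 1
137 ÷ 2 = 68 remainder 1
68 ÷ 2 = 34 remainder 0
34 ÷ 2 = 17 remainder 0
17 ÷ 2 = 8 remainder 1
8 ÷ 2 = 4 remainder 0
4 ÷ 2 = 2 remainder 0
2 ÷ 2 = 1 remainder 0
1 ÷ 2 = 0 remainder 1
Reading remainders bottom to top: 100010011111011100



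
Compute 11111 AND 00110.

AND: 1 only when both bits are 1
  11111
& 00110
-------
  00110
Decimal: 31 & 6 = 6



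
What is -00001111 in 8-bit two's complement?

Original: 00001111
Step 1 - Invert all bits: 11110000
Step 2 - Add 1: 11110001
Verification: 00001111 + 11110001 = 100000000; discarding the end carry (carry out of the top bit) leaves the 8-bit value 00000000, as required for x + (-x)



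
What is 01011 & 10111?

AND: 1 only when both bits are 1
  01011
& 10111
-------
  00011
Decimal: 11 & 23 = 3



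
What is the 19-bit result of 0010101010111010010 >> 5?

Original: 0010101010111010010 (decimal 87506)
Shift right by 5 positions
Drop the 5 low bits; fill with zeros on the left
Result: 0000000101010101110 (decimal 2734)
Equivalent: 87506 >> 5 = 87506 ÷ 2^5 = 2734



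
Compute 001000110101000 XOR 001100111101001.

XOR: 1 when bits differ
  001000110101000
^ 001100111101001
-----------------
  000100001000001
Decimal: 4520 ^ 6633 = 2113



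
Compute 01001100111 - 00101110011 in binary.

Method 1 - Direct subtraction (column by column from the right: bit − bit − borrow-in; if negative, add 2 and borrow 1 from the next column):
borrow: 01111100000
        01001100111
-       00101110011
-------------------
        00011110100

Method 2 - Add two's complement:
Two's complement of 00101110011: invert → 11010001100, add 1 → 11010001101
  01001100111
+ 11010001101
-------------
 100011110100  (end carry out of the top bit = 1)
Discarding the end carry: 00011110100
Decimal check:
  01001100111 = 512 + 64 + 32 + 4 + 2 + 1 = 615
  00101110011 = 256 + 64 + 32 + 16 + 2 + 1 = 371
  615 - 371 = 244, and 00011110100 = 128 + 64 + 32 + 16 + 4 = 244 ✓



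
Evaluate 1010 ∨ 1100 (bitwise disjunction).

OR: 1 when either bit is 1
  1010
| 1100
------
  1110
Decimal: 10 | 12 = 14



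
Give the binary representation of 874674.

Using repeated division by 2:
874674 ÷ 2 = 437337 remainder 0
437337 ÷ 2 = 218668 remainder 1
218668 ÷ 2 = 109334 remainder 0
109334 ÷ 2 = 54667 remainder 0
54667 ÷ 2 = 27333 remainder 1
27333 ÷ 2 = 13666 remainder 1
13666 ÷ 2 = 6833 remainder 0
6833 ÷ 2 = 3416 remainder 1
3416 ÷ 2 = 1708 remainder 0
1708 ÷ 2 = 854 remainder 0
854 ÷ 2 = 427 remainder 0
427 ÷ 2 = 213 remainder 1
213 ÷ 2 = 106 remainder 1
106 ÷ 2 = 53 remainder 0
53 ÷ 2 = 26 remainder 1
26 ÷ 2 = 13 remainder 0
13 ÷ 2 = 6 remainder 1
6 ÷ 2 = 3 remainder 0
3 ÷ 2 = 1 remainder 1
1 ÷ 2 = 0 remainder 1
Reading remainders bottom to top: 11010101100010110010



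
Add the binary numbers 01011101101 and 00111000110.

Add column by column from the right: bit + bit + carry-in; write the sum mod 2, carry 1 when the sum is 2 or 3.
carry:  11110011000
        01011101101
+       00111000110
-------------------
       010010110011
(the carry out of the leftmost column, 0, becomes the leading bit)
Decimal check:
  01011101101 = 512 + 128 + 64 + 32 + 8 + 4 + 1 = 749
  00111000110 = 256 + 128 + 64 + 4 + 2 = 454
  749 + 454 = 1203, and 010010110011 = 1024 + 128 + 32 + 16 + 2 + 1 = 1203 ✓



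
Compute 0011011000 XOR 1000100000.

XOR: 1 when bits differ
  0011011000
^ 1000100000
------------
  1011111000
Decimal: 216 ^ 544 = 760



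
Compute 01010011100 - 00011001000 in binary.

Method 1 - Direct subtraction (column by column from the right: bit − bit − borrow-in; if negative, add 2 and borrow 1 from the next column):
borrow: 01110000000
        01010011100
-       00011001000
-------------------
        00111010100

Method 2 - Add two's complement:
Two's complement of 00011001000: invert → 11100110111, add 1 → 11100111000
  01010011100
+ 11100111000
-------------
 100111010100  (end carry out of the top bit = 1)
Discarding the end carry: 00111010100
Decimal check:
  01010011100 = 512 + 128 + 16 + 8 + 4 = 668
  00011001000 = 128 + 64 + 8 = 200
  668 - 200 = 468, and 00111010100 = 256 + 128 + 64 + 16 + 4 = 468 ✓



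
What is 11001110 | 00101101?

OR: 1 when either bit is 1
  11001110
| 00101101
----------
  11101111
Decimal: 206 | 45 = 239



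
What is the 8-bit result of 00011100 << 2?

Original: 00011100 (decimal 28)
Shift left by 2 positions
Append 2 zeros on the right
Result: 01110000 (decimal 112)
Equivalent: 28 << 2 = 28 × 2^2 = 112



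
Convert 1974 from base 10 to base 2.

Using repeated division by 2:
1974 ÷ 2 = 987 remainder 0
987 ÷ 2 = 493 remainder 1
493 ÷ 2 = 246 remainder 1
246 ÷ 2 = 123 remainder 0
123 ÷ 2 = 61 remainder 1
61 ÷ 2 = 30 remainder 1
30 ÷ 2 = 15 remainder 0
15 ÷ 2 = 7 remainder 1
7 ÷ 2 = 3 remainder 1
3 ÷ 2 = 1 remainder 1
1 ÷ 2 = 0 remainder 1
Reading remainders bottom to top: 11110110110



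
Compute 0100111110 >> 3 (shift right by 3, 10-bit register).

Original: 0100111110 (decimal 318)
Shift right by 3 positions
Drop the 3 low bits; fill with zeros on the left
Result: 0000100111 (decimal 39)
Equivalent: 318 >> 3 = 318 ÷ 2^3 = 39



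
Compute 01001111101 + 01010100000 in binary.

Add column by column from the right: bit + bit + carry-in; write the sum mod 2, carry 1 when the sum is 2 or 3.
carry:  10111000000
        01001111101
+       01010100000
-------------------
       010100011101
(the carry out of the leftmost column, 0, becomes the leading bit)
Decimal check:
  01001111101 = 512 + 64 + 32 + 16 + 8 + 4 + 1 = 637
  01010100000 = 512 + 128 + 32 = 672
  637 + 672 = 1309, and 010100011101 = 1024 + 256 + 16 + 8 + 4 + 1 = 1309 ✓



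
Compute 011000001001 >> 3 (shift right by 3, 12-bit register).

Original: 011000001001 (decimal 1545)
Shift right by 3 positions
Drop the 3 low bits; fill with zeros on the left
Result: 000011000001 (decimal 193)
Equivalent: 1545 >> 3 = 1545 ÷ 2^3 = 193



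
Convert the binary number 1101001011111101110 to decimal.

Sum of powers of 2 for each 1-bit:
2^1 + 2^2 + 2^3 + 2^5 + 2^6 + 2^7 + 2^8 + 2^9 + 2^10 + 2^12 + 2^15 + 2^17 + 2^18
= 2 + 4 + 8 + 32 + 64 + 128 + 256 + 512 + 1024 + 4096 + 32768 + 131072 + 262144
= 432110



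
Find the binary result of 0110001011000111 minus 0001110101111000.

Method 1 - Direct subtraction (column by column from the right: bit − bit − borrow-in; if negative, add 2 and borrow 1 from the next column):
borrow: 0011101011110000
        0110001011000111
-       0001110101111000
------------------------
        0100010101001111

Method 2 - Add two's complement:
Two's complement of 0001110101111000: invert → 1110001010000111, add 1 → 1110001010001000
  0110001011000111
+ 1110001010001000
------------------
 10100010101001111  (end carry out of the top bit = 1)
Discarding the end carry: 0100010101001111
Decimal check:
  0110001011000111 = 16384 + 8192 + 512 + 128 + 64 + 4 + 2 + 1 = 25287
  0001110101111000 = 4096 + 2048 + 1024 + 256 + 64 + 32 + 16 + 8 = 7544
  25287 - 7544 = 17743, and 0100010101001111 = 16384 + 1024 + 256 + 64 + 8 + 4 + 2 + 1 = 17743 ✓



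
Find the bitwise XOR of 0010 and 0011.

XOR: 1 when bits differ
  0010
^ 0011
------
  0001
Decimal: 2 ^ 3 = 1



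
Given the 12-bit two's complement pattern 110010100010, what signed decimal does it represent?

Binary: 110010100010
Sign bit: 1 (negative)
Invert: 001101011101
Add 1:  001101011110
Magnitude: 001101011110 = 512 + 256 + 64 + 16 + 8 + 4 + 2 = 862
Value: -862



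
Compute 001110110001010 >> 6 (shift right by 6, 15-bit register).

Original: 001110110001010 (decimal 7562)
Shift right by 6 positions
Drop the 6 low bits; fill with zeros on the left
Result: 000000001110110 (decimal 118)
Equivalent: 7562 >> 6 = 7562 ÷ 2^6 = 118



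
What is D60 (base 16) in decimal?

Expand by place value (powers of 16):
Digit values: D = 13
D60 = 13 × 16^2 + 6 × 16^1 + 0 × 16^0
= 13 × 256 + 6 × 16 + 0 × 1
= 3328 + 96 + 0
= 3424



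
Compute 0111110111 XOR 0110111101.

XOR: 1 when bits differ
  0111110111
^ 0110111101
------------
  0001001010
Decimal: 503 ^ 445 = 74



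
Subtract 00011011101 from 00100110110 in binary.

Method 1 - Direct subtraction (column by column from the right: bit − bit − borrow-in; if negative, add 2 and borrow 1 from the next column):
borrow: 00110110010
        00100110110
-       00011011101
-------------------
        00001011001

Method 2 - Add two's complement:
Two's complement of 00011011101: invert → 11100100010, add 1 → 11100100011
  00100110110
+ 11100100011
-------------
 100001011001  (end carry out of the top bit = 1)
Discarding the end carry: 00001011001
Decimal check:
  00100110110 = 256 + 32 + 16 + 4 + 2 = 310
  00011011101 = 128 + 64 + 16 + 8 + 4 + 1 = 221
  310 - 221 = 89, and 00001011001 = 64 + 16 + 8 + 1 = 89 ✓



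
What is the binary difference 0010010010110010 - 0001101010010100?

Method 1 - Direct subtraction (column by column from the right: bit − bit − borrow-in; if negative, add 2 and borrow 1 from the next column):
borrow: 0011010000111000
        0010010010110010
-       0001101010010100
------------------------
        0000101000011110

Method 2 - Add two's complement:
Two's complement of 0001101010010100: invert → 1110010101101011, add 1 → 1110010101101100
  0010010010110010
+ 1110010101101100
------------------
 10000101000011110  (end carry out of the top bit = 1)
Discarding the end carry: 0000101000011110
Decimal check:
  0010010010110010 = 8192 + 1024 + 128 + 32 + 16 + 2 = 9394
  0001101010010100 = 4096 + 2048 + 512 + 128 + 16 + 4 = 6804
  9394 - 6804 = 2590, and 0000101000011110 = 2048 + 512 + 16 + 8 + 4 + 2 = 2590 ✓



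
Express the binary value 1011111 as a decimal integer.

Sum of powers of 2 for each 1-bit:
2^0 + 2^1 + 2^2 + 2^3 + 2^4 + 2^6
= 1 + 2 + 4 + 8 + 16 + 64
= 95



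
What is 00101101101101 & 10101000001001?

AND: 1 only when both bits are 1
  00101101101101
& 10101000001001
----------------
  00101000001001
Decimal: 2925 & 10761 = 2569



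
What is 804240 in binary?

Using repeated division by 2:
804240 ÷ 2 = 402120 remainder 0
402120 ÷ 2 = 201060 remainder 0
201060 ÷ 2 = 100530 remainder 0
100530 ÷ 2 = 50265 remainder 0
50265 ÷ 2 = 25132 remainder 1
25132 ÷ 2 = 12566 remainder 0
12566 ÷ 2 = 6283 remainder 0
6283 ÷ 2 = 3141 remainder 1
3141 ÷ 2 = 1570 remainder 1
1570 ÷ 2 = 785 remainder 0
785 ÷ 2 = 392 remainder 1
392 ÷ 2 = 196 remainder 0
196 ÷ 2 = 98 remainder 0
98 ÷ 2 = 49 remainder 0
49 ÷ 2 = 24 remainder 1
24 ÷ 2 = 12 remainder 0
12 ÷ 2 = 6 remainder 0
6 ÷ 2 = 3 remainder 0
3 ÷ 2 = 1 remainder 1
1 ÷ 2 = 0 remainder 1
Reading remainders bottom to top: 11000100010110010000



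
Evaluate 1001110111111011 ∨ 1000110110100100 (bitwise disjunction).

OR: 1 when either bit is 1
  1001110111111011
| 1000110110100100
------------------
  1001110111111111
Decimal: 40443 | 36260 = 40447



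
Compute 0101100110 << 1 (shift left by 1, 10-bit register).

Original: 0101100110 (decimal 358)
Shift left by 1 position
Append 1 zero on the right
Result: 1011001100 (decimal 716)
Equivalent: 358 << 1 = 358 × 2^1 = 716



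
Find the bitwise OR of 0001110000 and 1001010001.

OR: 1 when either bit is 1
  0001110000
| 1001010001
------------
  1001110001
Decimal: 112 | 593 = 625



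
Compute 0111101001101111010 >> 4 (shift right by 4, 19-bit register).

Original: 0111101001101111010 (decimal 250746)
Shift right by 4 positions
Drop the 4 low bits; fill with zeros on the left
Result: 0000011110100110111 (decimal 15671)
Equivalent: 250746 >> 4 = 250746 ÷ 2^4 = 15671



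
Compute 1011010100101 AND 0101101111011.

AND: 1 only when both bits are 1
  1011010100101
& 0101101111011
---------------
  0001000100001
Decimal: 5797 & 2939 = 545



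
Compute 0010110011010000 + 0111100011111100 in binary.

Add column by column from the right: bit + bit + carry-in; write the sum mod 2, carry 1 when the sum is 2 or 3.
carry:  1111000111100000
        0010110011010000
+       0111100011111100
------------------------
       01010010111001100
(the carry out of the leftmost column, 0, becomes the leading bit)
Decimal check:
  0010110011010000 = 8192 + 2048 + 1024 + 128 + 64 + 16 = 11472
  0111100011111100 = 16384 + 8192 + 4096 + 2048 + 128 + 64 + 32 + 16 + 8 + 4 = 30972
  11472 + 30972 = 42444, and 01010010111001100 = 32768 + 8192 + 1024 + 256 + 128 + 64 + 8 + 4 = 42444 ✓



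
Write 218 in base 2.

Using repeated division by 2:
218 ÷ 2 = 109 remainder 0
109 ÷ 2 = 54 remainder 1
54 ÷ 2 = 27 remainder 0
27 ÷ 2 = 13 remainder 1
13 ÷ 2 = 6 remainder 1
6 ÷ 2 = 3 remainder 0
3 ÷ 2 = 1 remainder 1
1 ÷ 2 = 0 remainder 1
Reading remainders bottom to top: 11011010



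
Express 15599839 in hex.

Using repeated division by 16 (digits 10–15 are A–F):
15599839 ÷ 16 = 974989 remainder 15 (F)
974989 ÷ 16 = 60936 remainder 13 (D)
60936 ÷ 16 = 3808 remainder 8
3808 ÷ 16 = 238 remainder 0
238 ÷ 16 = 14 remainder 14 (E)
14 ÷ 16 = 0 remainder 14 (E)
Reading remainders bottom to top: EE08DF



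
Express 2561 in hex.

Using repeated division by 16 (digits 10–15 are A–F):
2561 ÷ 16 = 160 remainder 1
160 ÷ 16 = 10 remainder 0
10 ÷ 16 = 0 remainder 10 (A)
Reading remainders bottom to top: A01



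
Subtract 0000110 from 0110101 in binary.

Method 1 - Direct subtraction (column by column from the right: bit − bit − borrow-in; if negative, add 2 and borrow 1 from the next column):
borrow: 0011100
        0110101
-       0000110
---------------
        0101111

Method 2 - Add two's complement:
Two's complement of 0000110: invert → 1111001, add 1 → 1111010
  0110101
+ 1111010
---------
 10101111  (end carry out of the top bit = 1)
Discarding the end carry: 0101111
Decimal check:
  0110101 = 32 + 16 + 4 + 1 = 53
  0000110 = 4 + 2 = 6
  53 - 6 = 47, and 0101111 = 32 + 8 + 4 + 2 + 1 = 47 ✓



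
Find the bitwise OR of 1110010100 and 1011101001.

OR: 1 when either bit is 1
  1110010100
| 1011101001
------------
  1111111101
Decimal: 916 | 745 = 1021



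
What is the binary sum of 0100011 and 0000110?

Add column by column from the right: bit + bit + carry-in; write the sum mod 2, carry 1 when the sum is 2 or 3.
carry:  0001100
        0100011
+       0000110
---------------
       00101001
(the carry out of the leftmost column, 0, becomes the leading bit)
Decimal check:
  0100011 = 32 + 2 + 1 = 35
  0000110 = 4 + 2 = 6
  35 + 6 = 41, and 00101001 = 32 + 8 + 1 = 41 ✓



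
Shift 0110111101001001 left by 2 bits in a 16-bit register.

Original: 0110111101001001 (decimal 28489)
Shift left by 2 positions
Append 2 zeros on the right and drop the 2 high bits that overflow the 16-bit width
Result: 1011110100100100 (decimal 48420)
Equivalent: 28489 << 2 = 28489 × 2^2 = 113956, truncated to 16 bits = 48420



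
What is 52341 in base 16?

Using repeated division by 16 (digits 10–15 are A–F):
52341 ÷ 16 = 3271 remainder 5
3271 ÷ 16 = 204 remainder 7
204 ÷ 16 = 12 remainder 12 (C)
12 ÷ 16 = 0 remainder 12 (C)
Reading remainders bottom to top: CC75



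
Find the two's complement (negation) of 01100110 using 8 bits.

Original: 01100110
Step 1 - Invert all bits: 10011001
Step 2 - Add 1: 10011010
Verification: 01100110 + 10011010 = 100000000; discarding the end carry (carry out of the top bit) leaves the 8-bit value 00000000, as required for x + (-x)



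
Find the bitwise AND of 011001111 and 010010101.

AND: 1 only when both bits are 1
  011001111
& 010010101
-----------
  010000101
Decimal: 207 & 149 = 133



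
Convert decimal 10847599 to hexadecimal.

Using repeated division by 16 (digits 10–15 are A–F):
10847599 ÷ 16 = 677974 remainder 15 (F)
677974 ÷ 16 = 42373 remainder 6
42373 ÷ 16 = 2648 remainder 5
2648 ÷ 16 = 165 remainder 8
165 ÷ 16 = 10 remainder 5
10 ÷ 16 = 0 remainder 10 (A)
Reading remainders bottom to top: A5856F



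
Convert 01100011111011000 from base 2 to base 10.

Sum of powers of 2 for each 1-bit:
2^3 + 2^4 + 2^6 + 2^7 + 2^8 + 2^9 + 2^10 + 2^14 + 2^15
= 8 + 16 + 64 + 128 + 256 + 512 + 1024 + 16384 + 32768
= 51160



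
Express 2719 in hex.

Using repeated division by 16 (digits 10–15 are A–F):
2719 ÷ 16 = 169 remainder 15 (F)
169 ÷ 16 = 10 remainder 9
10 ÷ 16 = 0 remainder 10 (A)
Reading remainders bottom to top: A9F



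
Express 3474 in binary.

Using repeated division by 2:
3474 ÷ 2 = 1737 remainder 0
1737 ÷ 2 = 868 remainder 1
868 ÷ 2 = 434 remainder 0
434 ÷ 2 = 217 remainder 0
217 ÷ 2 = 108 remainder 1
108 ÷ 2 = 54 remainder 0
54 ÷ 2 = 27 remainder 0
27 ÷ 2 = 13 remainder 1
13 ÷ 2 = 6 remainder 1
6 ÷ 2 = 3 remainder 0
3 ÷ 2 = 1 remainder 1
1 ÷ 2 = 0 remainder 1
Reading remainders bottom to top: 110110010010



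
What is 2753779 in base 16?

Using repeated division by 16 (digits 10–15 are A–F):
2753779 ÷ 16 = 172111 remainder 3
172111 ÷ 16 = 10756 remainder 15 (F)
10756 ÷ 16 = 672 remainder 4
672 ÷ 16 = 42 remainder 0
42 ÷ 16 = 2 remainder 10 (A)
2 ÷ 16 = 0 remainder 2
Reading remainders bottom to top: 2A04F3



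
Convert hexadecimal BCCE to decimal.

Expand by place value (powers of 16):
Digit values: B = 11, C = 12, E = 14
BCCE = 11 × 16^3 + 12 × 16^2 + 12 × 16^1 + 14 × 16^0
= 11 × 4096 + 12 × 256 + 12 × 16 + 14 × 1
= 45056 + 3072 + 192 + 14
= 48334



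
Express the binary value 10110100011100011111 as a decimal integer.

Sum of powers of 2 for each 1-bit:
2^0 + 2^1 + 2^2 + 2^3 + 2^4 + 2^8 + 2^9 + 2^10 + 2^14 + 2^16 + 2^17 + 2^19
= 1 + 2 + 4 + 8 + 16 + 256 + 512 + 1024 + 16384 + 65536 + 131072 + 524288
= 739103



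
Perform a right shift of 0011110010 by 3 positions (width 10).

Original: 0011110010 (decimal 242)
Shift right by 3 positions
Drop the 3 low bits; fill with zeros on the left
Result: 0000011110 (decimal 30)
Equivalent: 242 >> 3 = 242 ÷ 2^3 = 30



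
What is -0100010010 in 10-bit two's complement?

Original: 0100010010
Step 1 - Invert all bits: 1011101101
Step 2 - Add 1: 1011101110
Verification: 0100010010 + 1011101110 = 10000000000; discarding the end carry (carry out of the top bit) leaves the 10-bit value 0000000000, as required for x + (-x)



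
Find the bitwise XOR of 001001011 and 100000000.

XOR: 1 when bits differ
  001001011
^ 100000000
-----------
  101001011
Decimal: 75 ^ 256 = 331



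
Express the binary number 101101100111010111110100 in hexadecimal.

Group into 4-bit nibbles from right:
  1011 = B
  0110 = 6
  0111 = 7
  0101 = 5
  1111 = F
  0100 = 4
Result: B675F4



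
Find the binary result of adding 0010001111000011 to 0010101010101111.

Add column by column from the right: bit + bit + carry-in; write the sum mod 2, carry 1 when the sum is 2 or 3.
carry:  0100011100011110
        0010001111000011
+       0010101010101111
------------------------
       00100111001110010
(the carry out of the leftmost column, 0, becomes the leading bit)
Decimal check:
  0010001111000011 = 8192 + 512 + 256 + 128 + 64 + 2 + 1 = 9155
  0010101010101111 = 8192 + 2048 + 512 + 128 + 32 + 8 + 4 + 2 + 1 = 10927
  9155 + 10927 = 20082, and 00100111001110010 = 16384 + 2048 + 1024 + 512 + 64 + 32 + 16 + 2 = 20082 ✓



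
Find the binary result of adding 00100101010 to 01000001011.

Add column by column from the right: bit + bit + carry-in; write the sum mod 2, carry 1 when the sum is 2 or 3.
carry:  00000010100
        00100101010
+       01000001011
-------------------
       001100110101
(the carry out of the leftmost column, 0, becomes the leading bit)
Decimal check:
  00100101010 = 256 + 32 + 8 + 2 = 298
  01000001011 = 512 + 8 + 2 + 1 = 523
  298 + 523 = 821, and 001100110101 = 512 + 256 + 32 + 16 + 4 + 1 = 821 ✓

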